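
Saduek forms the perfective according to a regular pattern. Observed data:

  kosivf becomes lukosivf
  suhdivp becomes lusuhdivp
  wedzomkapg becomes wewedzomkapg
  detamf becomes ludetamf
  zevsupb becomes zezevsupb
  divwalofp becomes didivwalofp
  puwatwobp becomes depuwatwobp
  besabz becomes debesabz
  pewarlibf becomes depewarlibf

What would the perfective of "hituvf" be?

"hituvf" has second-to-last letter 'v'. The stems whose second-to-last letter is 'v' (suhdivp → lusuhdivp, kosivf → lukosivf) add the prefix lu-.
So hituvf → luhituvf.

luhituvf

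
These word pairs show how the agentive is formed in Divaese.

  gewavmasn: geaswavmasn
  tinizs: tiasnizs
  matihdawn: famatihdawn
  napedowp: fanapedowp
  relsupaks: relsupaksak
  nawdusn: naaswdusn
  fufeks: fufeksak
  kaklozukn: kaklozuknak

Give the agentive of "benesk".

beasnesk

"benesk" has second-to-last letter 's'. The stems whose second-to-last letter is 's' (nawdusn → naaswdusn, gewavmasn → geaswavmasn) insert -as- after the first vowel.
So benesk → beasnesk.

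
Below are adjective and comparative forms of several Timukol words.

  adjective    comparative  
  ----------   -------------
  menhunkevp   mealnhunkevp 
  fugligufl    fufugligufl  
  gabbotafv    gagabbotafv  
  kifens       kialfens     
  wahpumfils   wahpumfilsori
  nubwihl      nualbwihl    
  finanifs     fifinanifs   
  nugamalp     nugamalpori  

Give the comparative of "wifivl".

finanifs and wahpumfils both end in -s yet inflect differently (fifinanifs, wahpumfilsori), so the final letter is not what conditions the rule; the second-to-last letter is.
"wifivl" has second-to-last letter 'v'. The one such stem in the data (menhunkevp → mealnhunkevp) inserts -al- after the first vowel (as do nubwihl, kifens), so the same rule applies.
So wifivl → wialfivl.

wialfivl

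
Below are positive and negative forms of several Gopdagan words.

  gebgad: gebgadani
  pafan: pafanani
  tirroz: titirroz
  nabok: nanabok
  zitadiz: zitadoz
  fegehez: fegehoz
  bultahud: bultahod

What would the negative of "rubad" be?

tirroz and zitadiz both end in -z yet inflect differently (titirroz, zitadoz), so the final letter is not what conditions the rule; the last vowel is.
"rubad" has last vowel 'a'. The stems whose last vowel is 'a' (gebgad → gebgadani, pafan → pafanani) add -ani.
So rubad → rubadani.

rubadani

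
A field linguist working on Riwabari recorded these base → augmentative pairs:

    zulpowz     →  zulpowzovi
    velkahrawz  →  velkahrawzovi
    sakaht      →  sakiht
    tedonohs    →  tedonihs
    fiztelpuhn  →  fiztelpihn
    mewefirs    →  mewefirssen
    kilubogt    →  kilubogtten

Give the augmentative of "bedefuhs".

bedefihs

tedonohs and mewefirs both end in -s yet inflect differently (tedonihs, mewefirssen), so the final letter is not what conditions the rule; the second-to-last letter is.
"bedefuhs" has second-to-last letter 'h'. The stems whose second-to-last letter is 'h' (sakaht → sakiht, tedonohs → tedonihs, fiztelpuhn → fiztelpihn) change the last vowel to 'i'.
So bedefuhs → bedefihs.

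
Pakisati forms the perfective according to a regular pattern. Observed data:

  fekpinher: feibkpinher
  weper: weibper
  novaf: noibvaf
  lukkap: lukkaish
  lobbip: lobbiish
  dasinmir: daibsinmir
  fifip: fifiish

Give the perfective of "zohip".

zohiish

lobbip and dasinmir both have last vowel 'i' yet inflect differently (lobbiish, daibsinmir), so the last vowel is not what conditions the rule; the final letter is.
"zohip" ends in -p. The stems ending in -p (lobbip → lobbiish, lukkap → lukkaish, fifip → fifiish) drop the final letter and add -ish.
The other pattern: stems ending in -f or -r insert -ib- after the first vowel.
So zohip → zohiish.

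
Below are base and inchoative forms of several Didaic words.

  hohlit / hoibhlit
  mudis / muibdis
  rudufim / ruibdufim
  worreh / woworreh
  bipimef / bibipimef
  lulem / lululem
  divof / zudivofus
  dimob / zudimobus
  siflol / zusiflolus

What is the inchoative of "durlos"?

"durlos" has last vowel 'o'. The stems whose last vowel is 'o' (divof → zudivofus, dimob → zudimobus, siflol → zusiflolus) add zu- … -us around the stem.
So durlos → zudurlosus.

zudurlosus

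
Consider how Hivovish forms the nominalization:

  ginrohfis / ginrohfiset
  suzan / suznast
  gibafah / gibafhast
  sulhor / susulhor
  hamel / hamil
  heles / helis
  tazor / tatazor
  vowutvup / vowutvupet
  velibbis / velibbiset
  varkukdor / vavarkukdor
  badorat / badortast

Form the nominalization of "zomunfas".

zomunfsast

heles and velibbis both end in -s yet inflect differently (helis, velibbiset), so the final letter is not what conditions the rule; the last vowel is.
"zomunfas" has last vowel 'a'. The stems whose last vowel is 'a' (badorat → badortast, gibafah → gibafhast, suzan → suznast) delete the last vowel and add -ast.
The other patterns: stems whose last vowel is 'o' repeat the first consonant+vowel as a prefix; stems whose last vowel is 'e' change the last vowel to 'i'; stems whose last vowel is 'i' or 'u' add -et.
So zomunfas → zomunfsast.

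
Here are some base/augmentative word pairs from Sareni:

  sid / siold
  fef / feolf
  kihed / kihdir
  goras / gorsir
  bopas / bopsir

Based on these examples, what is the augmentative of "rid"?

"rid" has 1 vowel. The stems with 1 vowel (sid → siold, fef → feolf) insert -ol- after the first vowel.
The other pattern: stems with 2 vowels delete the last vowel and add -ir.
So rid → riold.

riold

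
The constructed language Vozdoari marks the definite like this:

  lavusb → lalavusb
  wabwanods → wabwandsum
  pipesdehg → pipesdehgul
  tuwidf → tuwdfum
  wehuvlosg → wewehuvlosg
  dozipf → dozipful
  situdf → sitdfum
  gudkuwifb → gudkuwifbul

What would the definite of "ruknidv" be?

wehuvlosg and pipesdehg both end in -g yet inflect differently (wewehuvlosg, pipesdehgul), so the final letter is not what conditions the rule; the second-to-last letter is.
"ruknidv" has second-to-last letter 'd'. The stems whose second-to-last letter is 'd' (wabwanods → wabwandsum, tuwidf → tuwdfum, situdf → sitdfum) delete the last vowel and add -um.
So ruknidv → rukndvum.

rukndvum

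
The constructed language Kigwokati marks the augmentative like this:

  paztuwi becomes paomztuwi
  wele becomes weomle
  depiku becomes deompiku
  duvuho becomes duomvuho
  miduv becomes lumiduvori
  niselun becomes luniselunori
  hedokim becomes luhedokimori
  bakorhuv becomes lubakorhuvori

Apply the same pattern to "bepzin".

depiku and miduv both have last vowel 'u' yet inflect differently (deompiku, lumiduvori), so the last vowel is not what conditions the rule; whether the stem ends in a vowel or a consonant is.
"bepzin" ends in a consonant. The stems ending in a consonant (miduv → lumiduvori, niselun → luniselunori, hedokim → luhedokimori) add lu- … -ori around the stem.
The other pattern: stems ending in a vowel insert -om- after the first vowel.
So bepzin → lubepzinori.

lubepzinori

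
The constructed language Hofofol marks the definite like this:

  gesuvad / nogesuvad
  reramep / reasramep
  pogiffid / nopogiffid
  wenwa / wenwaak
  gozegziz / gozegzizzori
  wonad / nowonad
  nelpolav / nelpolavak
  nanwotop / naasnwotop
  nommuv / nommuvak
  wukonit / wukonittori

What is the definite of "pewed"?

nopewed

wukonit and pogiffid both have last vowel 'i' yet inflect differently (wukonittori, nopogiffid), so the last vowel is not what conditions the rule; the final letter is.
"pewed" ends in -d. The stems ending in -d (wonad → nowonad, gesuvad → nogesuvad, pogiffid → nopogiffid) add the prefix no-.
The other patterns: stems ending in -p insert -as- after the first vowel; stems ending in -t or -z double the final consonant and add -ori; stems ending in -a or -v add -ak.
So pewed → nopewed.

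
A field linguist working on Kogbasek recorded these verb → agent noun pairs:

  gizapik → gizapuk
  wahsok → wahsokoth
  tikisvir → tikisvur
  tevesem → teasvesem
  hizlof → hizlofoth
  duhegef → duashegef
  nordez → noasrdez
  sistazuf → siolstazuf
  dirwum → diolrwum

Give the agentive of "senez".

seasnez

"senez" has last vowel 'e'. The stems whose last vowel is 'e' (duhegef → duashegef, nordez → noasrdez, tevesem → teasvesem) insert -as- after the first vowel.
So senez → seasnez.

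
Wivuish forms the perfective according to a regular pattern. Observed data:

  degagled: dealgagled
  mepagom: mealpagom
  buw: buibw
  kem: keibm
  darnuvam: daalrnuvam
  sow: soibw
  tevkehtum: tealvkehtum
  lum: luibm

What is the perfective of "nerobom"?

nealrobom

mepagom and kem both end in -m yet inflect differently (mealpagom, keibm), so the final letter is not what conditions the rule; the number of vowels is.
"nerobom" has 3 vowels. The stems with 3 vowels (mepagom → mealpagom, darnuvam → daalrnuvam, degagled → dealgagled) insert -al- after the first vowel.
So nerobom → nealrobom.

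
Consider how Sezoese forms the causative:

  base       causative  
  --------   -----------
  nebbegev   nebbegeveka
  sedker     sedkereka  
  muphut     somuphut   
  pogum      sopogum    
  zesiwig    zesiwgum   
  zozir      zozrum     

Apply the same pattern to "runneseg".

"runneseg" has last vowel 'e'. The stems whose last vowel is 'e' (nebbegev → nebbegeveka, sedker → sedkereka) add -eka.
So runneseg → runnesegeka.

runnesegeka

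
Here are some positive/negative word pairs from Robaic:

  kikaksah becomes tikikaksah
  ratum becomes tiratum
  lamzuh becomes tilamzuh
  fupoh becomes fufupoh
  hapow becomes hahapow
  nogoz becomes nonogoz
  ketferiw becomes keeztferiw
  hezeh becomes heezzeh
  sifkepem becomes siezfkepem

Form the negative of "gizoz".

gigizoz

kikaksah and fupoh both end in -h yet inflect differently (tikikaksah, fufupoh), so the final letter is not what conditions the rule; the last vowel is.
"gizoz" has last vowel 'o'. The stems whose last vowel is 'o' (fupoh → fufupoh, hapow → hahapow, nogoz → nonogoz) repeat the first consonant+vowel as a prefix.
So gizoz → gigizoz.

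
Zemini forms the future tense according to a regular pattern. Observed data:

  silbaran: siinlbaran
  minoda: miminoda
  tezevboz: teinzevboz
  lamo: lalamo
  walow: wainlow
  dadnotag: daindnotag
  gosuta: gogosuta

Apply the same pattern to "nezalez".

"nezalez" ends in a consonant. The stems ending in a consonant (walow → wainlow, tezevboz → teinzevboz, dadnotag → daindnotag) insert -in- after the first vowel.
The other pattern: stems ending in a vowel repeat the first consonant+vowel as a prefix.
So nezalez → neinzalez.

neinzalez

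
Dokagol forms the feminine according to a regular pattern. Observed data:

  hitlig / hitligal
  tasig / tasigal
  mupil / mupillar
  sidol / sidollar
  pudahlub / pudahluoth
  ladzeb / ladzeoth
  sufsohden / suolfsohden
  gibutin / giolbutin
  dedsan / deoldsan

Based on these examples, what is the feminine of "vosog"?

hitlig and mupil both have last vowel 'i' yet inflect differently (hitligal, mupillar), so the last vowel is not what conditions the rule; the final letter is.
"vosog" ends in -g. The stems ending in -g (hitlig → hitligal, tasig → tasigal) add -al.
The other patterns: stems ending in -l double the final consonant and add -ar; stems ending in -b drop the final letter and add -oth; stems ending in -n insert -ol- after the first vowel.
So vosog → vosogal.

vosogal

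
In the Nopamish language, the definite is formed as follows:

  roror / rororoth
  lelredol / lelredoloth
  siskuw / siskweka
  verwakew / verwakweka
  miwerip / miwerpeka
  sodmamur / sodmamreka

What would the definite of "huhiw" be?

huhweka

roror and sodmamur both end in -r yet inflect differently (rororoth, sodmamreka), so the final letter is not what conditions the rule; the last vowel is.
"huhiw" has last vowel 'i'. The one such stem in the data (miwerip → miwerpeka) deletes the last vowel and adds -eka (as do siskuw, verwakew), so the same rule applies.
So huhiw → huhweka.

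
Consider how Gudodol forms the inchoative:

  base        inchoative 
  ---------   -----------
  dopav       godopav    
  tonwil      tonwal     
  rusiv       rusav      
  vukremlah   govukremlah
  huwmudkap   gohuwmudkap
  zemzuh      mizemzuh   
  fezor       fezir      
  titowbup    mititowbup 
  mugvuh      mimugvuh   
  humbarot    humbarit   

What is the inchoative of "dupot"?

mugvuh and vukremlah both end in -h yet inflect differently (mimugvuh, govukremlah), so the final letter is not what conditions the rule; the last vowel is.
"dupot" has last vowel 'o'. The stems whose last vowel is 'o' (humbarot → humbarit, fezor → fezir) change the last vowel to 'i'.
So dupot → dupit.

dupit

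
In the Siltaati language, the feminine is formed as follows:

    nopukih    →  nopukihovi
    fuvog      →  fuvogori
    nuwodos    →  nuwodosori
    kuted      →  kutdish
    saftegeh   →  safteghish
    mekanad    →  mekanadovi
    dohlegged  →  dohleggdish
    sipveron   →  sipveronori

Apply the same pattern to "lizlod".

lizlodori

nopukih and saftegeh both end in -h yet inflect differently (nopukihovi, safteghish), so the final letter is not what conditions the rule; the last vowel is.
"lizlod" has last vowel 'o'. The stems whose last vowel is 'o' (nuwodos → nuwodosori, fuvog → fuvogori, sipveron → sipveronori) add -ori.
The other patterns: stems whose last vowel is 'a' or 'i' add -ovi; stems whose last vowel is 'e' delete the last vowel and add -ish.
So lizlod → lizlodori.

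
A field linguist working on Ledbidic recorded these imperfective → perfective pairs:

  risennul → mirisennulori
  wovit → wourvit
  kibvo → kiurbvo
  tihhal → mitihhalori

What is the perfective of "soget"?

tihhal and kibvo both have 2 vowels yet inflect differently (mitihhalori, kiurbvo), so the number of vowels is not what conditions the rule; the final letter is.
"soget" ends in -t. The one such stem in the data (wovit → wourvit) inserts -ur- after the first vowel (as does kibvo), so the same rule applies.
So soget → sourget.

sourget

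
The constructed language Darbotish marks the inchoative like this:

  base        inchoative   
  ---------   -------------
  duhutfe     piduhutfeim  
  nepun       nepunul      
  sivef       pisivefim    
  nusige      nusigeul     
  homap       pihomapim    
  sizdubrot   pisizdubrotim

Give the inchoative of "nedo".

nedoul

nusige and duhutfe both end in -e yet inflect differently (nusigeul, piduhutfeim), so the final letter is not what conditions the rule; the first letter is.
"nedo" begins with n-. The stems beginning with n- (nusige → nusigeul, nepun → nepunul) add -ul.
The other pattern: stems beginning with d-, h- or s- add pi- … -im around the stem.
So nedo → nedoul.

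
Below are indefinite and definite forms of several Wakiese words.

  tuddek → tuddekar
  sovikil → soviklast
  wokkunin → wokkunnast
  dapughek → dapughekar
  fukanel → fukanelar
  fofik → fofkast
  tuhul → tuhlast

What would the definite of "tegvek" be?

fukanel and tuhul both end in -l yet inflect differently (fukanelar, tuhlast), so the final letter is not what conditions the rule; the last vowel is.
"tegvek" has last vowel 'e'. The stems whose last vowel is 'e' (fukanel → fukanelar, dapughek → dapughekar, tuddek → tuddekar) add -ar.
So tegvek → tegvekar.

tegvekar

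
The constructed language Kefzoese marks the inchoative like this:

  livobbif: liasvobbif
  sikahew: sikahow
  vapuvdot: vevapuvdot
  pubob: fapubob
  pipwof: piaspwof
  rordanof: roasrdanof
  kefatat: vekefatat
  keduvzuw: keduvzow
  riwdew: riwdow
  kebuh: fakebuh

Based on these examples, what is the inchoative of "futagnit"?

vefutagnit

vapuvdot and rordanof both have last vowel 'o' yet inflect differently (vevapuvdot, roasrdanof), so the last vowel is not what conditions the rule; the final letter is.
"futagnit" ends in -t. The stems ending in -t (kefatat → vekefatat, vapuvdot → vevapuvdot) add the prefix ve-.
The other patterns: stems ending in -w change the last vowel to 'o'; stems ending in -f insert -as- after the first vowel; stems ending in -b or -h add the prefix fa-.
So futagnit → vefutagnit.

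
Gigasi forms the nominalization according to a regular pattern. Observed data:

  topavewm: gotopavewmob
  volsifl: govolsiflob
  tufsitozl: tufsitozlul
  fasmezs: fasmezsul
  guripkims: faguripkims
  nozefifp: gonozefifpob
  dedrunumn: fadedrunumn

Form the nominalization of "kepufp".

gokepufpob

guripkims and fasmezs both end in -s yet inflect differently (faguripkims, fasmezsul), so the final letter is not what conditions the rule; the second-to-last letter is.
"kepufp" has second-to-last letter 'f'. The stems whose second-to-last letter is 'f' (volsifl → govolsiflob, nozefifp → gonozefifpob) add go- … -ob around the stem.
So kepufp → gokepufpob.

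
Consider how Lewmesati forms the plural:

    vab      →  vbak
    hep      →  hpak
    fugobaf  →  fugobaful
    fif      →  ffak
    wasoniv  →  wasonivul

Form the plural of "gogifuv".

fugobaf and fif both end in -f yet inflect differently (fugobaful, ffak), so the final letter is not what conditions the rule; the number of vowels is.
"gogifuv" has 3 vowels. The stems with 3 vowels (wasoniv → wasonivul, fugobaf → fugobaful) add -ul.
The other pattern: stems with 1 vowel delete the last vowel and add -ak.
So gogifuv → gogifuvul.

gogifuvul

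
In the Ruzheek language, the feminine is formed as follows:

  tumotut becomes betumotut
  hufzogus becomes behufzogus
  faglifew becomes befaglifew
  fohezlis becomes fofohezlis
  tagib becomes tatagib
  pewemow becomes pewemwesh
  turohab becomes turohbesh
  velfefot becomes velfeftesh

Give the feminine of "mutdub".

hufzogus and fohezlis both end in -s yet inflect differently (behufzogus, fofohezlis), so the final letter is not what conditions the rule; the last vowel is.
"mutdub" has last vowel 'u'. The stems whose last vowel is 'u' (tumotut → betumotut, hufzogus → behufzogus) add the prefix be-.
So mutdub → bemutdub.

bemutdub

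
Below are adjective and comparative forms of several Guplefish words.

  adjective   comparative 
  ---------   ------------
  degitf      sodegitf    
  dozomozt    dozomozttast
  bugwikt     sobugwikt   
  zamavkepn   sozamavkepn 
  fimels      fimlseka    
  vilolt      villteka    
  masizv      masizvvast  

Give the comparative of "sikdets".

sosikdets

vilolt and dozomozt both end in -t yet inflect differently (villteka, dozomozttast), so the final letter is not what conditions the rule; the second-to-last letter is.
"sikdets" has second-to-last letter 't'. The one such stem in the data (degitf → sodegitf) adds the prefix so-, so the same rule applies.
So sikdets → sosikdets.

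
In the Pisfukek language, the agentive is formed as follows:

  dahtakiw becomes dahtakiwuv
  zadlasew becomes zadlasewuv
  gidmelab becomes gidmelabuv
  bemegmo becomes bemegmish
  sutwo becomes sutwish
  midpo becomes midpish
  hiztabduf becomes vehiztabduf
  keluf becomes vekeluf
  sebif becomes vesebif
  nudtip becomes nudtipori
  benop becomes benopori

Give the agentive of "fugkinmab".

dahtakiw and sebif both have last vowel 'i' yet inflect differently (dahtakiwuv, vesebif), so the last vowel is not what conditions the rule; the final letter is.
"fugkinmab" ends in -b. The one such stem in the data (gidmelab → gidmelabuv) adds -uv, so the same rule applies.
So fugkinmab → fugkinmabuv.

fugkinmabuv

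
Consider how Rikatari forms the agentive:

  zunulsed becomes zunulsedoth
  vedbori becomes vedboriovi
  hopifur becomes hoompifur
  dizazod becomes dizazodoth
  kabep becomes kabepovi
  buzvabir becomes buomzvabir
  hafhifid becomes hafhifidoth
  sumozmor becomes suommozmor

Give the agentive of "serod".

sumozmor and dizazod both have last vowel 'o' yet inflect differently (suommozmor, dizazodoth), so the last vowel is not what conditions the rule; the final letter is.
"serod" ends in -d. The stems ending in -d (dizazod → dizazodoth, zunulsed → zunulsedoth, hafhifid → hafhifidoth) add -oth.
The other patterns: stems ending in -r insert -om- after the first vowel; stems ending in -i or -p add -ovi.
So serod → serodoth.

serodoth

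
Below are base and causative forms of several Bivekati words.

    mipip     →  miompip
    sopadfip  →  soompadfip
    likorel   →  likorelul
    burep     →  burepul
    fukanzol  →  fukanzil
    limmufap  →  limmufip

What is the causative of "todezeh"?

mipip and burep both end in -p yet inflect differently (miompip, burepul), so the final letter is not what conditions the rule; the last vowel is.
"todezeh" has last vowel 'e'. The stems whose last vowel is 'e' (likorel → likorelul, burep → burepul) add -ul.
The other patterns: stems whose last vowel is 'i' insert -om- after the first vowel; stems whose last vowel is 'a' or 'o' change the last vowel to 'i'.
So todezeh → todezehul.

todezehul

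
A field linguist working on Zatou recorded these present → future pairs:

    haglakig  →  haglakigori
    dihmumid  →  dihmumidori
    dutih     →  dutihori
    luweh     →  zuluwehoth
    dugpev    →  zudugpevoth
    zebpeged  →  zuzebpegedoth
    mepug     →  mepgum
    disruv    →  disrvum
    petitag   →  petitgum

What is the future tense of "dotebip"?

dutih and luweh both end in -h yet inflect differently (dutihori, zuluwehoth), so the final letter is not what conditions the rule; the last vowel is.
"dotebip" has last vowel 'i'. The stems whose last vowel is 'i' (haglakig → haglakigori, dihmumid → dihmumidori, dutih → dutihori) add -ori.
So dotebip → dotebipori.

dotebipori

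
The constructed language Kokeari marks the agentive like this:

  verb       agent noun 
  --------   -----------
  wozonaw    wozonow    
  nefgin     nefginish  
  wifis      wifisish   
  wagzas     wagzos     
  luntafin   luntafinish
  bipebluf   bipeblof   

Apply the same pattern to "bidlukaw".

bidlukow

wifis and wagzas both end in -s yet inflect differently (wifisish, wagzos), so the final letter is not what conditions the rule; the last vowel is.
"bidlukaw" has last vowel 'a'. The stems whose last vowel is 'a' (wagzas → wagzos, wozonaw → wozonow) change the last vowel to 'o'.
So bidlukaw → bidlukow.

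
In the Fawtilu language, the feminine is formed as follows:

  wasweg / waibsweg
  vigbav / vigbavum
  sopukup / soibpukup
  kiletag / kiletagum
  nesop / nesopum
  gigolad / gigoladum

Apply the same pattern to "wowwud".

kiletag and wasweg both end in -g yet inflect differently (kiletagum, waibsweg), so the final letter is not what conditions the rule; the last vowel is.
"wowwud" has last vowel 'u'. The one such stem in the data (sopukup → soibpukup) inserts -ib- after the first vowel (as does wasweg), so the same rule applies.
So wowwud → woibwwud.

woibwwud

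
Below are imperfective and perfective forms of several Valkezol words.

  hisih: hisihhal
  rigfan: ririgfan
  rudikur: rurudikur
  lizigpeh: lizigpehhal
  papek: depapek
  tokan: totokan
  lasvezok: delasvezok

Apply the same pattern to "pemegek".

"pemegek" ends in -k. The stems ending in -k (lasvezok → delasvezok, papek → depapek) add the prefix de-.
The other patterns: stems ending in -h double the final consonant and add -al; stems ending in -n or -r repeat the first consonant+vowel as a prefix.
So pemegek → depemegek.

depemegek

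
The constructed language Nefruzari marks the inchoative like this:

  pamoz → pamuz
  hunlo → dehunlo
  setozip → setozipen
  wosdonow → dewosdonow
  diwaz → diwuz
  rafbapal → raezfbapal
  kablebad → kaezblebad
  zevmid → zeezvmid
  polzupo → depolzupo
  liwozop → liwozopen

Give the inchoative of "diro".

dediro

diwaz and rafbapal both have last vowel 'a' yet inflect differently (diwuz, raezfbapal), so the last vowel is not what conditions the rule; the final letter is.
"diro" ends in -o. The stems ending in -o (polzupo → depolzupo, hunlo → dehunlo) add the prefix de-.
So diro → dediro.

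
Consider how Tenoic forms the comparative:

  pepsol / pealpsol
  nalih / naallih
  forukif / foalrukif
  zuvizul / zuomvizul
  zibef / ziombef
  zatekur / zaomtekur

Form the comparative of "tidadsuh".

pepsol and zuvizul both end in -l yet inflect differently (pealpsol, zuomvizul), so the final letter is not what conditions the rule; the last vowel is.
"tidadsuh" has last vowel 'u'. The stems whose last vowel is 'u' (zuvizul → zuomvizul, zatekur → zaomtekur) insert -om- after the first vowel.
So tidadsuh → tiomdadsuh.

tiomdadsuh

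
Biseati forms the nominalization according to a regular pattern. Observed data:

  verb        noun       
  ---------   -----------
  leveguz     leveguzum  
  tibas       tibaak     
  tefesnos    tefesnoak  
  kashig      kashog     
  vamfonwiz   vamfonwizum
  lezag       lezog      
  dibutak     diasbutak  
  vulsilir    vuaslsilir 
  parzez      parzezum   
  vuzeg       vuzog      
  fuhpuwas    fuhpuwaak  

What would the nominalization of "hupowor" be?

vuzeg and parzez both have last vowel 'e' yet inflect differently (vuzog, parzezum), so the last vowel is not what conditions the rule; the final letter is.
"hupowor" ends in -r. The one such stem in the data (vulsilir → vuaslsilir) inserts -as- after the first vowel (as does dibutak), so the same rule applies.
The other patterns: stems ending in -g change the last vowel to 'o'; stems ending in -z add -um; stems ending in -s drop the final letter and add -ak.
So hupowor → huaspowor.

huaspowor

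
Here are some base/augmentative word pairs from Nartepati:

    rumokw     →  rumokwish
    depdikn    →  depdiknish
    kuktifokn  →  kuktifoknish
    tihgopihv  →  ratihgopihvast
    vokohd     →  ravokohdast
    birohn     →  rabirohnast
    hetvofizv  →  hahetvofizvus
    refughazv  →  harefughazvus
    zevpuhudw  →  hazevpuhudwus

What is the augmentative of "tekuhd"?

depdikn and birohn both end in -n yet inflect differently (depdiknish, rabirohnast), so the final letter is not what conditions the rule; the second-to-last letter is.
"tekuhd" has second-to-last letter 'h'. The stems whose second-to-last letter is 'h' (tihgopihv → ratihgopihvast, vokohd → ravokohdast, birohn → rabirohnast) add ra- … -ast around the stem.
So tekuhd → ratekuhdast.

ratekuhdast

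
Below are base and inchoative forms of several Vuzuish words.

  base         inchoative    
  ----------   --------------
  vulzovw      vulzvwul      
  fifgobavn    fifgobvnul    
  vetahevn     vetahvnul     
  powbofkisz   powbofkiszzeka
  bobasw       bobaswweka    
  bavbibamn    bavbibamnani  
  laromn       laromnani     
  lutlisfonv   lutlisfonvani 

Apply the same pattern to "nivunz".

nivunzani

vulzovw and bobasw both end in -w yet inflect differently (vulzvwul, bobaswweka), so the final letter is not what conditions the rule; the second-to-last letter is.
"nivunz" has second-to-last letter 'n'. The one such stem in the data (lutlisfonv → lutlisfonvani) adds -ani, so the same rule applies.
So nivunz → nivunzani.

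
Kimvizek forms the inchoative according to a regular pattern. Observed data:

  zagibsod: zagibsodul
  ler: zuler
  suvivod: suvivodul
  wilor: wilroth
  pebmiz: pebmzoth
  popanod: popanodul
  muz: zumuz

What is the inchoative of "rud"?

zurud

"rud" has 1 vowel. The stems with 1 vowel (muz → zumuz, ler → zuler) add the prefix zu-.
So rud → zurud.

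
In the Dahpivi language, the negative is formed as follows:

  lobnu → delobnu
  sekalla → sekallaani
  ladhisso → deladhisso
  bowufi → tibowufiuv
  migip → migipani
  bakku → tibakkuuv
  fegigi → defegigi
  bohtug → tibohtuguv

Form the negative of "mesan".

mesanani

bowufi and fegigi both end in -i yet inflect differently (tibowufiuv, defegigi), so the final letter is not what conditions the rule; the first letter is.
"mesan" begins with m-. The one such stem in the data (migip → migipani) adds -ani, so the same rule applies.
The other patterns: stems beginning with b- add ti- … -uv around the stem; stems beginning with f- or l- add the prefix de-.
So mesan → mesanani.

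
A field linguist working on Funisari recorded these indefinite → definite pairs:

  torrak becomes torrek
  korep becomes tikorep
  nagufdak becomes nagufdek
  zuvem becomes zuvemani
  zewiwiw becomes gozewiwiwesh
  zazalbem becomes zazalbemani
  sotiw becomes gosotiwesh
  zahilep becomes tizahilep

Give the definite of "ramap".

"ramap" ends in -p. The stems ending in -p (zahilep → tizahilep, korep → tikorep) add the prefix ti-.
The other patterns: stems ending in -m add -ani; stems ending in -k change the last vowel to 'e'; stems ending in -w add go- … -esh around the stem.
So ramap → tiramap.

tiramap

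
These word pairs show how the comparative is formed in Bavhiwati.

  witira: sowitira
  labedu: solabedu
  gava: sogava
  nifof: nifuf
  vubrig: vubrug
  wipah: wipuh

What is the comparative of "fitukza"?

sofitukza

"fitukza" ends in a vowel. The stems ending in a vowel (witira → sowitira, labedu → solabedu, gava → sogava) add the prefix so-.
The other pattern: stems ending in a consonant change the last vowel to 'u'.
So fitukza → sofitukza.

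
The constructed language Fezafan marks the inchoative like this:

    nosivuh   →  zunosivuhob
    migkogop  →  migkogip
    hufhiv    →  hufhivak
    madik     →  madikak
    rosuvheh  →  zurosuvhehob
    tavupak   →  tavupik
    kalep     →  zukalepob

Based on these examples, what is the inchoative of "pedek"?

tavupak and madik both end in -k yet inflect differently (tavupik, madikak), so the final letter is not what conditions the rule; the last vowel is.
"pedek" has last vowel 'e'. The stems whose last vowel is 'e' (rosuvheh → zurosuvhehob, kalep → zukalepob) add zu- … -ob around the stem.
So pedek → zupedekob.

zupedekob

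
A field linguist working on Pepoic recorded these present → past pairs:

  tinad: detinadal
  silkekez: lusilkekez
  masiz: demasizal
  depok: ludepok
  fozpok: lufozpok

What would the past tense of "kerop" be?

silkekez and masiz both end in -z yet inflect differently (lusilkekez, demasizal), so the final letter is not what conditions the rule; the last vowel is.
"kerop" has last vowel 'o'. The stems whose last vowel is 'o' (fozpok → lufozpok, depok → ludepok) add the prefix lu-.
The other pattern: stems whose last vowel is 'a' or 'i' add de- … -al around the stem.
So kerop → lukerop.

lukerop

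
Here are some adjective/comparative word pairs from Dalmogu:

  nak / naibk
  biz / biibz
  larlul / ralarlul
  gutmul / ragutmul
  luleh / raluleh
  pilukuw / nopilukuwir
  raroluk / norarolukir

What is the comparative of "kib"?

nak and raroluk both end in -k yet inflect differently (naibk, norarolukir), so the final letter is not what conditions the rule; the number of vowels is.
"kib" has 1 vowel. The stems with 1 vowel (nak → naibk, biz → biibz) insert -ib- after the first vowel.
So kib → kiibb.

kiibb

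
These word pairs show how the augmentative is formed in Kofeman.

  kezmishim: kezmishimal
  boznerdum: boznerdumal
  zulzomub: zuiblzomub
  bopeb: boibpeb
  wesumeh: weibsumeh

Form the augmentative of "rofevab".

boznerdum and zulzomub both have last vowel 'u' yet inflect differently (boznerdumal, zuiblzomub), so the last vowel is not what conditions the rule; the final letter is.
"rofevab" ends in -b. The stems ending in -b (zulzomub → zuiblzomub, bopeb → boibpeb) insert -ib- after the first vowel.
So rofevab → roibfevab.

roibfevab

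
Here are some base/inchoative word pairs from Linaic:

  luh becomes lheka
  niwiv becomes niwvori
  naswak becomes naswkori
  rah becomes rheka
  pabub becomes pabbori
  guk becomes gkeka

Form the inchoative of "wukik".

wukkori

"wukik" has 2 vowels. The stems with 2 vowels (pabub → pabbori, niwiv → niwvori, naswak → naswkori) delete the last vowel and add -ori.
The other pattern: stems with 1 vowel delete the last vowel and add -eka.
So wukik → wukkori.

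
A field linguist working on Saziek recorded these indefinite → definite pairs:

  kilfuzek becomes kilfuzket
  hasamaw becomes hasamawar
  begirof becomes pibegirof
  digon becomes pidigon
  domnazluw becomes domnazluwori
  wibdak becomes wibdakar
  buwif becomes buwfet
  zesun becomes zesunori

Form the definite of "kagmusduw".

kagmusduwori

zesun and digon both end in -n yet inflect differently (zesunori, pidigon), so the final letter is not what conditions the rule; the last vowel is.
"kagmusduw" has last vowel 'u'. The stems whose last vowel is 'u' (zesun → zesunori, domnazluw → domnazluwori) add -ori.
The other patterns: stems whose last vowel is 'o' add the prefix pi-; stems whose last vowel is 'a' add -ar; stems whose last vowel is 'e' or 'i' delete the last vowel and add -et.
So kagmusduw → kagmusduwori.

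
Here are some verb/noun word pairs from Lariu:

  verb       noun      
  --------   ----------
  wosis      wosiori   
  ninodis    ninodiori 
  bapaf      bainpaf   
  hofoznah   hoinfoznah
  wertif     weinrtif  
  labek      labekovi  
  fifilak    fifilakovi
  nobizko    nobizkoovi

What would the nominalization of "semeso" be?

wosis and wertif both have last vowel 'i' yet inflect differently (wosiori, weinrtif), so the last vowel is not what conditions the rule; the final letter is.
"semeso" ends in -o. The one such stem in the data (nobizko → nobizkoovi) adds -ovi, so the same rule applies.
The other patterns: stems ending in -s drop the final letter and add -ori; stems ending in -f or -h insert -in- after the first vowel.
So semeso → semesoovi.

semesoovi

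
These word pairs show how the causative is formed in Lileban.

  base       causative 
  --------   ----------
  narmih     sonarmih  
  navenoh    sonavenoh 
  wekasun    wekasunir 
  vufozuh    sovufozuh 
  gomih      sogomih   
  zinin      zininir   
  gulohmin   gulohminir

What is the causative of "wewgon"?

gulohmin and gomih both have last vowel 'i' yet inflect differently (gulohminir, sogomih), so the last vowel is not what conditions the rule; the final letter is.
"wewgon" ends in -n. The stems ending in -n (gulohmin → gulohminir, wekasun → wekasunir, zinin → zininir) add -ir.
The other pattern: stems ending in -h add the prefix so-.
So wewgon → wewgonir.

wewgonir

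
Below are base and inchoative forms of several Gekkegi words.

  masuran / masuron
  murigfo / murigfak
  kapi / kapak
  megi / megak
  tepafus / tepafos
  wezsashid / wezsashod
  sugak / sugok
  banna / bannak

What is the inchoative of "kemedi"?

kemedak

banna and sugak both have last vowel 'a' yet inflect differently (bannak, sugok), so the last vowel is not what conditions the rule; whether the stem ends in a vowel or a consonant is.
"kemedi" ends in a vowel. The stems ending in a vowel (murigfo → murigfak, kapi → kapak, banna → bannak) drop the final letter and add -ak.
So kemedi → kemedak.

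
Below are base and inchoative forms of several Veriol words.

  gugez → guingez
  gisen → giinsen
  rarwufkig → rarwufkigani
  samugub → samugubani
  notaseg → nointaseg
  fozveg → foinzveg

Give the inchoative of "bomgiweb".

fozveg and rarwufkig both end in -g yet inflect differently (foinzveg, rarwufkigani), so the final letter is not what conditions the rule; the last vowel is.
"bomgiweb" has last vowel 'e'. The stems whose last vowel is 'e' (gisen → giinsen, fozveg → foinzveg, gugez → guingez) insert -in- after the first vowel.
The other pattern: stems whose last vowel is 'i' or 'u' add -ani.
So bomgiweb → boinmgiweb.

boinmgiweb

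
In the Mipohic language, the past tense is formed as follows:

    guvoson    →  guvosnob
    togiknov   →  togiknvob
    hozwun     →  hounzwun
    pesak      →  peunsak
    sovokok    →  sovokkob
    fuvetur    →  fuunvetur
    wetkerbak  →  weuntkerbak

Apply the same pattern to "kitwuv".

sovokok and wetkerbak both end in -k yet inflect differently (sovokkob, weuntkerbak), so the final letter is not what conditions the rule; the last vowel is.
"kitwuv" has last vowel 'u'. The stems whose last vowel is 'u' (hozwun → hounzwun, fuvetur → fuunvetur) insert -un- after the first vowel.
The other pattern: stems whose last vowel is 'o' delete the last vowel and add -ob.
So kitwuv → kiuntwuv.

kiuntwuv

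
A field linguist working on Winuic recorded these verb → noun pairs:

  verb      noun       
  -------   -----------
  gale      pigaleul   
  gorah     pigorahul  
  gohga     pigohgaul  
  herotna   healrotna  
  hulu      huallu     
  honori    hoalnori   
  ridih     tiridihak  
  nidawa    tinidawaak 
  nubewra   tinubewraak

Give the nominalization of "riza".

tirizaak

gohga and herotna both end in -a yet inflect differently (pigohgaul, healrotna), so the final letter is not what conditions the rule; the first letter is.
"riza" begins with r-. The one such stem in the data (ridih → tiridihak) adds ti- … -ak around the stem, so the same rule applies.
So riza → tirizaak.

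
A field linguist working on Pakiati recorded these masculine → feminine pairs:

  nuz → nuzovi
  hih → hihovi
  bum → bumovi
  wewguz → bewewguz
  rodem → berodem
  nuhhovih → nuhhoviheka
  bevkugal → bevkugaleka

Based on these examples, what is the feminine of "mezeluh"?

mezeluheka

"mezeluh" has 3 vowels. The stems with 3 vowels (nuhhovih → nuhhoviheka, bevkugal → bevkugaleka) add -eka.
The other patterns: stems with 1 vowel add -ovi; stems with 2 vowels add the prefix be-.
So mezeluh → mezeluheka.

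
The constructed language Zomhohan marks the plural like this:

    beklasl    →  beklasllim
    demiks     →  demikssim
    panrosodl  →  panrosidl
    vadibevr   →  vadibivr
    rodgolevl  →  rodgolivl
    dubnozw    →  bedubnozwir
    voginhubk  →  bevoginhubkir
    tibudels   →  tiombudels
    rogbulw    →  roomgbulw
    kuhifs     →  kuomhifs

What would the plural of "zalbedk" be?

beklasl and panrosodl both end in -l yet inflect differently (beklasllim, panrosidl), so the final letter is not what conditions the rule; the second-to-last letter is.
"zalbedk" has second-to-last letter 'd'. The one such stem in the data (panrosodl → panrosidl) changes the last vowel to 'i' (as do vadibevr, rodgolevl), so the same rule applies.
The other patterns: stems whose second-to-last letter is 'k' or 's' double the final consonant and add -im; stems whose second-to-last letter is 'b' or 'z' add be- … -ir around the stem; stems whose second-to-last letter is 'f' or 'l' insert -om- after the first vowel.
So zalbedk → zalbidk.

zalbidk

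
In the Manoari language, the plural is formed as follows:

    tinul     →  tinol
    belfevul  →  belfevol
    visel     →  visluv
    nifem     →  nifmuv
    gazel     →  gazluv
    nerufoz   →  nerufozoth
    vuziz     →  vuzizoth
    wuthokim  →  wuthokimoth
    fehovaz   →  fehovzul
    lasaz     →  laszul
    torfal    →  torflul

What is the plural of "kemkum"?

tinul and visel both end in -l yet inflect differently (tinol, visluv), so the final letter is not what conditions the rule; the last vowel is.
"kemkum" has last vowel 'u'. The stems whose last vowel is 'u' (tinul → tinol, belfevul → belfevol) change the last vowel to 'o'.
The other patterns: stems whose last vowel is 'e' delete the last vowel and add -uv; stems whose last vowel is 'i' or 'o' add -oth; stems whose last vowel is 'a' delete the last vowel and add -ul.
So kemkum → kemkom.

kemkom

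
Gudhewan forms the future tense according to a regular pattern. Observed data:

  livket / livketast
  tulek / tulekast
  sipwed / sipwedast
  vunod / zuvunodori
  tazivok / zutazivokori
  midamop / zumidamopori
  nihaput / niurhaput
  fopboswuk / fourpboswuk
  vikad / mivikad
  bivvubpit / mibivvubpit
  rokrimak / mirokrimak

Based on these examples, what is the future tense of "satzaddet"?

"satzaddet" has last vowel 'e'. The stems whose last vowel is 'e' (livket → livketast, tulek → tulekast, sipwed → sipwedast) add -ast.
So satzaddet → satzaddetast.

satzaddetast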